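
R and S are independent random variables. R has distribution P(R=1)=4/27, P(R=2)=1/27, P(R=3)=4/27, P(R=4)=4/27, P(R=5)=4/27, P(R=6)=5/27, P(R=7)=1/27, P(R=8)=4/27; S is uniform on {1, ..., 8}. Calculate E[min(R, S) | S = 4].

P(S = 4) = 1/8.
Summing min(R,S)·P(x,y) over outcomes with S = 4 gives 5/12.
E[min(R, S) | S = 4] = (5/12) / (1/8) = 10/3.

10/3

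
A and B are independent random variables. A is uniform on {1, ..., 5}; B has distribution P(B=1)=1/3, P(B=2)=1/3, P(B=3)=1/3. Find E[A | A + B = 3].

P(A + B = 3) = 2/15.
Summing A·P(x,y) over outcomes with A + B = 3 gives 1/5.
E[A | A + B = 3] = (1/5) / (2/15) = 3/2.

3/2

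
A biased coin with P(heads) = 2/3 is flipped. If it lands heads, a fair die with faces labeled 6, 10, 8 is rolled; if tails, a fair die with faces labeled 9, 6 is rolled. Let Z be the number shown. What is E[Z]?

47/6

E[Z | heads] = (6+10+8)/3 = 8.
E[Z | tails] = (9+6)/2 = 15/2.
By the law of total expectation,
E[Z] = (2/3)·(8) + (1/3)·(15/2) = 47/6.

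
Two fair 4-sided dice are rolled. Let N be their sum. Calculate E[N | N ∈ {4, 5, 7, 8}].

27/5

P(N ∈ {4, 5, 7, 8}) = 5/8.
Σ over the event: 4·3/16 + 5·1/4 + 7·1/8 + 8·1/16 = 27/8.
E[N | N ∈ {4, 5, 7, 8}] = (27/8) / (5/8) = 27/5.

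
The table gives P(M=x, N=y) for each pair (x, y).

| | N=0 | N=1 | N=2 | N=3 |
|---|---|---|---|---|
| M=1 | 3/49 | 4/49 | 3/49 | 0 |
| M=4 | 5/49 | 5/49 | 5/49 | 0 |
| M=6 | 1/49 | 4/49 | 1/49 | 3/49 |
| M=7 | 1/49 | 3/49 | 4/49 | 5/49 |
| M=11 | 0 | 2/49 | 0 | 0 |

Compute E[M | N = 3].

P(N = 3) = 8/49.
Σ M·P over the event = 6·(3/49) + 7·(5/49) = 53/49.
E[M | N = 3] = (53/49) / (8/49) = 53/8.

53/8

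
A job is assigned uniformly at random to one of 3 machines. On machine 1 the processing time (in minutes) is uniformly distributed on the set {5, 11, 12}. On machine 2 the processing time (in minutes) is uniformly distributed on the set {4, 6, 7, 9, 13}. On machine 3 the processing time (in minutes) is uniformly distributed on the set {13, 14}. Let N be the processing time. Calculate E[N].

E[N | machine 1] = (5+11+12)/3 = 28/3.
E[N | machine 2] = (4+6+7+9+13)/5 = 39/5.
E[N | machine 3] = (13+14)/2 = 27/2.
E[N] = (1/3)·(28/3) + (1/3)·(39/5) + (1/3)·(27/2) = 919/90.

919/90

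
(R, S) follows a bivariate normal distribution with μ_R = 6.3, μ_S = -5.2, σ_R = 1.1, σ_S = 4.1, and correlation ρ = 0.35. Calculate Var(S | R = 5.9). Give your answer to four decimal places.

For a bivariate normal, Var(S | R=x) = σ_S²(1 − ρ²).
Var(S | R=5.9) = (4.1)²·(1 − (0.35)²) = 16.81·0.8775 = 14.7508.

14.7508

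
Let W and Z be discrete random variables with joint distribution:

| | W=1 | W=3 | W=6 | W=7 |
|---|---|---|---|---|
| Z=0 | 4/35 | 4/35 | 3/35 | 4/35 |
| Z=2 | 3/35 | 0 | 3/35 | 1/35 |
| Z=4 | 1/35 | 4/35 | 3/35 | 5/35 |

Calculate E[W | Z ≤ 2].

45/11

P(Z ≤ 2) = 22/35.
Σ W·P over the event = 1·(4/35) + 1·(3/35) + 3·(4/35) + 6·(3/35) + 6·(3/35) + 7·(4/35) + 7·(1/35) = 18/7.
E[W | Z ≤ 2] = (18/7) / (22/35) = 45/11.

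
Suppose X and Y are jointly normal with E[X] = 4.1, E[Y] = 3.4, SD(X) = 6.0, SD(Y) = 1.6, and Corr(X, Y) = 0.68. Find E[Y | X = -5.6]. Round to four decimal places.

For a bivariate normal, E[Y | X=x] = μ_Y + ρ·(σ_Y/σ_X)·(x − μ_X).
E[Y | X=-5.6] = 3.4 + (0.68)·(1.6/6.0)·(-5.6 − (4.1)) = 3.4 + (0.18133)·(-9.7) = 1.6411.

1.6411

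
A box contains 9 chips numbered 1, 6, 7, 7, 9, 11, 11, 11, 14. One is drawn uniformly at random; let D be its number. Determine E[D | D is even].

P(D is even) = 2/9.
Σ over the event: 6·1/9 + 14·1/9 = 20/9.
E[D | D is even] = (20/9) / (2/9) = 10.

10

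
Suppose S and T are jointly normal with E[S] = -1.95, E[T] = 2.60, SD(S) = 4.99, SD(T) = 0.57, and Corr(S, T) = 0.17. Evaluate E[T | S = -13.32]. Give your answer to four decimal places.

2.3792

E[T | S=x] = μ_T + ρ(σ_T/σ_S)(x − μ_S) for jointly normal variables.
E[T | S=-13.32] = 2.60 + (0.17)·(0.57/4.99)·(-13.32 − (-1.95)) = 2.60 + (0.019419)·(-11.37) = 2.3792.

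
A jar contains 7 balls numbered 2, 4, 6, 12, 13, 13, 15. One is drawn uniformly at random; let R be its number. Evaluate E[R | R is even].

6

P(R is even) = 4/7.
Σ over the event: 2·1/7 + 4·1/7 + 6·1/7 + 12·1/7 = 24/7.
E[R | R is even] = (24/7) / (4/7) = 6.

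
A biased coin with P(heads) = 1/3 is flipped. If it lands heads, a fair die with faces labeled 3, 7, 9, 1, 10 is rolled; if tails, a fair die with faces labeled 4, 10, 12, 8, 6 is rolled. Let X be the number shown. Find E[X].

E[X | heads] = (3+7+9+1+10)/5 = 6.
E[X | tails] = (4+10+12+8+6)/5 = 8.
By the law of total expectation,
E[X] = (1/3)·(6) + (2/3)·(8) = 22/3.

22/3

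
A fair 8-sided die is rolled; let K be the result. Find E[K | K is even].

5

Given K is even, K is equally likely to be any of {2, 4, 6, 8}.
E[K | K is even] = (2 + 4 + 6 + 8) / 4 = 5.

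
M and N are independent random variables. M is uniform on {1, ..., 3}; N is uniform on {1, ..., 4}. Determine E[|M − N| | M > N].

4/3

Outcomes with M > N: (2,1), (3,1), (3,2), each with probability 1/12.
E[|M − N| | M > N] = (1 + 2 + 1) / 3 = 4/3.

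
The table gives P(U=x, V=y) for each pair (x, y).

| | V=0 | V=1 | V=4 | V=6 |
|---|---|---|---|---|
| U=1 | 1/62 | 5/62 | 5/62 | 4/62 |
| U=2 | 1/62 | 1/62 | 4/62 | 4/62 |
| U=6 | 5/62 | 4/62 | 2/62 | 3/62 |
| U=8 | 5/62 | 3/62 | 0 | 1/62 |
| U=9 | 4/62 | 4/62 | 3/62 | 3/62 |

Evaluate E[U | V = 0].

P(V = 0) = 8/31.
Σ U·P over the event = 1·(1/62) + 2·(1/62) + 6·(5/62) + 8·(5/62) + 9·(4/62) = 109/62.
E[U | V = 0] = (109/62) / (8/31) = 109/16.

109/16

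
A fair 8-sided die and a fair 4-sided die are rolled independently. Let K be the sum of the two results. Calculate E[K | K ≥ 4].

216/29

P(K ≥ 4) = 29/32.
E[K | K ≥ 4] = (27/4) / (29/32) = 216/29.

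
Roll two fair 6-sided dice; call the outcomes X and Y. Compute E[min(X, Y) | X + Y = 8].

P(X + Y = 8) = 5/36.
Summing min(X,Y)·P(x,y) over outcomes with X + Y = 8 gives 7/18.
E[min(X, Y) | X + Y = 8] = (7/18) / (5/36) = 14/5.

14/5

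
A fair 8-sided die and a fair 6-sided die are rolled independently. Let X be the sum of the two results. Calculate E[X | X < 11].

132/19

P(X < 11) = 19/24.
E[X | X < 11] = (11/2) / (19/24) = 132/19.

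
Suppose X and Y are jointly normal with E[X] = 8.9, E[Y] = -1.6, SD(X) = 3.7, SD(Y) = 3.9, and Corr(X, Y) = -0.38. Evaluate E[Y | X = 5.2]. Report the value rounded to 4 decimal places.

-0.1180

The regression of Y on X has slope ρ·σ_Y/σ_X and passes through (μ_X, μ_Y).
E[Y | X=5.2] = -1.6 + (-0.38)·(3.9/3.7)·(5.2 − (8.9)) = -1.6 + (-0.40054)·(-3.7) = -0.1180.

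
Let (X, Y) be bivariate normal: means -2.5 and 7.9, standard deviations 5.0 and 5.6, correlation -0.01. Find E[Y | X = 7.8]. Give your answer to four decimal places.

7.7846

E[Y | X=x] = μ_Y + ρ(σ_Y/σ_X)(x − μ_X) for jointly normal variables.
E[Y | X=7.8] = 7.9 + (-0.01)·(5.6/5.0)·(7.8 − (-2.5)) = 7.9 + (-0.0112)·(10.3) = 7.7846.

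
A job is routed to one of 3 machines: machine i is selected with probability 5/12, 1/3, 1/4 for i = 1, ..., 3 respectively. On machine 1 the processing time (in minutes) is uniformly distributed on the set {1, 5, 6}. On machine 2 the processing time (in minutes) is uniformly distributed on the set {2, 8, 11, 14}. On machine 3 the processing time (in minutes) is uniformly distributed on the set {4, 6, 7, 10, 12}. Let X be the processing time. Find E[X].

E[X | machine 1] = (1+5+6)/3 = 4.
E[X | machine 2] = (2+8+11+14)/4 = 35/4.
E[X | machine 3] = (4+6+7+10+12)/5 = 39/5.
By the law of total expectation,
E[X] = (5/12)·(4) + (1/3)·(35/4) + (1/4)·(39/5) = 98/15.

98/15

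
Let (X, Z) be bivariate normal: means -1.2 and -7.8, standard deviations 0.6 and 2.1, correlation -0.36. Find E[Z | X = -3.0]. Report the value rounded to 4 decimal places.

-5.5320

The regression of Z on X has slope ρ·σ_Z/σ_X and passes through (μ_X, μ_Z).
E[Z | X=-3.0] = -7.8 + (-0.36)·(2.1/0.6)·(-3.0 − (-1.2)) = -7.8 + (-1.26)·(-1.8) = -5.5320.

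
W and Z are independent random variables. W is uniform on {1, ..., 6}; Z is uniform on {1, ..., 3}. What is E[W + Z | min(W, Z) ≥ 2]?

Outcomes with min(W, Z) ≥ 2: (2,2), (2,3), (3,2), (3,3), (4,2), (4,3), (5,2), (5,3), (6,2), (6,3), each with probability 1/18.
E[W + Z | min(W, Z) ≥ 2] = (4 + 5 + 5 + 6 + 6 + 7 + 7 + 8 + 8 + 9) / 10 = 13/2.

13/2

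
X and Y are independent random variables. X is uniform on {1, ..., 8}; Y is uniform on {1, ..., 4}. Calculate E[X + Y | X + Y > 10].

P(X + Y > 10) = 3/32.
Summing (X+Y)·P(x,y) over outcomes with X + Y > 10 gives 17/16.
E[X + Y | X + Y > 10] = (17/16) / (3/32) = 34/3.

34/3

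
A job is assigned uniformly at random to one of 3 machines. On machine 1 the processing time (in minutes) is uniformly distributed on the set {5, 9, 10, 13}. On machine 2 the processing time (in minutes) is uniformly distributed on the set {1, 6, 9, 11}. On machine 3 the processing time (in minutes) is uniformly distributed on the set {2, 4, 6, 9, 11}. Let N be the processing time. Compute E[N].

112/15

E[N | machine 1] = (5+9+10+13)/4 = 37/4.
E[N | machine 2] = (1+6+9+11)/4 = 27/4.
E[N | machine 3] = (2+4+6+9+11)/5 = 32/5.
E[N] = (1/3)·(37/4) + (1/3)·(27/4) + (1/3)·(32/5) = 112/15.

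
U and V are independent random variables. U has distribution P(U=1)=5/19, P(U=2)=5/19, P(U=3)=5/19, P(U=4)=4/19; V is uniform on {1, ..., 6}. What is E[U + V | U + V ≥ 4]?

635/99

P(U + V ≥ 4) = 33/38.
Summing (U+V)·P(x,y) over outcomes with U + V ≥ 4 gives 635/114.
E[U + V | U + V ≥ 4] = (635/114) / (33/38) = 635/99.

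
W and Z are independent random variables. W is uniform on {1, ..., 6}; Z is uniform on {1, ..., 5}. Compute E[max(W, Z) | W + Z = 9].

Outcomes with W + Z = 9: (4,5), (5,4), (6,3), each with probability 1/30.
E[max(W, Z) | W + Z = 9] = (5 + 5 + 6) / 3 = 16/3.

16/3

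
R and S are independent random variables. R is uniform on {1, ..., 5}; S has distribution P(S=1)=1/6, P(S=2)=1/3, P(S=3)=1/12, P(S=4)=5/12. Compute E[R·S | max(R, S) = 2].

14/5

P(max(R, S) = 2) = 1/6.
Summing RS·P(x,y) over outcomes with max(R, S) = 2 gives 7/15.
E[R·S | max(R, S) = 2] = (7/15) / (1/6) = 14/5.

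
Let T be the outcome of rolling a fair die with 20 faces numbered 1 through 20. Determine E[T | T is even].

11

Given T is even, T is equally likely to be any of {2, 4, 6, 8, 10, 12, 14, 16, 18, 20}.
E[T | T is even] = (2 + 4 + 6 + 8 + 10 + 12 + 14 + 16 + 18 + 20) / 10 = 11.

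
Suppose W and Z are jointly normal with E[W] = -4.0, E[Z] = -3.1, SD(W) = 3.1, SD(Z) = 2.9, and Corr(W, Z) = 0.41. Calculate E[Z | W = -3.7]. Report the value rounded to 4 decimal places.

-2.9849

E[Z | W=x] = μ_Z + ρ(σ_Z/σ_W)(x − μ_W) for jointly normal variables.
E[Z | W=-3.7] = -3.1 + (0.41)·(2.9/3.1)·(-3.7 − (-4.0)) = -3.1 + (0.38355)·(0.3) = -2.9849.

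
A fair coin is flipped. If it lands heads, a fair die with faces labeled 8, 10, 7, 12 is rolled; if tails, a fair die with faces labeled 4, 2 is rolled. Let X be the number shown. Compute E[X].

E[X | heads] = (8+10+7+12)/4 = 37/4.
E[X | tails] = (4+2)/2 = 3.
By the law of total expectation,
E[X] = (1/2)·(37/4) + (1/2)·(3) = 49/8.

49/8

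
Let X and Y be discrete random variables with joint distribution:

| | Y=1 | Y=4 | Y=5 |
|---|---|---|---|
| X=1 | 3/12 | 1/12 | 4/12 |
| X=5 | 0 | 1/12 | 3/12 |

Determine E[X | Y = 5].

19/7

P(Y = 5) = 7/12.
Σ X·P over the event = 1·(4/12) + 5·(3/12) = 19/12.
E[X | Y = 5] = (19/12) / (7/12) = 19/7.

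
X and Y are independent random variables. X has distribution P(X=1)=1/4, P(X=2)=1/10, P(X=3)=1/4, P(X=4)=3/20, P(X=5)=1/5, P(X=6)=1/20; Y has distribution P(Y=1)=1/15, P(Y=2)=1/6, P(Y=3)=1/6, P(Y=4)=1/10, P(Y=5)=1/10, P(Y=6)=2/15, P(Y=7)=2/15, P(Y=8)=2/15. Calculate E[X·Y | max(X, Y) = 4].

P(max(X, Y) = 4) = 27/200.
Summing XY·P(x,y) over outcomes with max(X, Y) = 4 gives 63/50.
E[X·Y | max(X, Y) = 4] = (63/50) / (27/200) = 28/3.

28/3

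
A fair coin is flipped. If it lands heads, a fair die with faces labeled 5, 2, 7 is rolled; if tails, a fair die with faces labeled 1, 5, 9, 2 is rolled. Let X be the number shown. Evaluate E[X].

E[X | heads] = (5+2+7)/3 = 14/3.
E[X | tails] = (1+5+9+2)/4 = 17/4.
By the law of total expectation,
E[X] = (1/2)·(14/3) + (1/2)·(17/4) = 107/24.

107/24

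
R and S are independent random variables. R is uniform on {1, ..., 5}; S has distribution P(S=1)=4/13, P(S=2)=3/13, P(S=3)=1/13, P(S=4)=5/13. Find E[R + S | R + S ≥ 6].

78/11

P(R + S ≥ 6) = 33/65.
Summing (R+S)·P(x,y) over outcomes with R + S ≥ 6 gives 18/5.
E[R + S | R + S ≥ 6] = (18/5) / (33/65) = 78/11.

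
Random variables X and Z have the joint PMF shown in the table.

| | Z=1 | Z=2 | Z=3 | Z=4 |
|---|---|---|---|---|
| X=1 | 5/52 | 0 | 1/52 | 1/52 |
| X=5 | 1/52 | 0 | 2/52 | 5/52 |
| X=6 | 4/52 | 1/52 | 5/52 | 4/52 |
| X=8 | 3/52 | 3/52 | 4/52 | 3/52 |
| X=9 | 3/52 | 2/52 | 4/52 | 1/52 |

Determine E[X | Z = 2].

8

P(Z = 2) = 3/26.
Σ X·P over the event = 6·(1/52) + 8·(3/52) + 9·(2/52) = 12/13.
E[X | Z = 2] = (12/13) / (3/26) = 8.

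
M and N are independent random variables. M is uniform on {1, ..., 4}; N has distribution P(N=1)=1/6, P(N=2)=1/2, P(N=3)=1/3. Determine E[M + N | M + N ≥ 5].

P(M + N ≥ 5) = 13/24.
Summing (M+N)·P(x,y) over outcomes with M + N ≥ 5 gives 37/12.
E[M + N | M + N ≥ 5] = (37/12) / (13/24) = 74/13.

74/13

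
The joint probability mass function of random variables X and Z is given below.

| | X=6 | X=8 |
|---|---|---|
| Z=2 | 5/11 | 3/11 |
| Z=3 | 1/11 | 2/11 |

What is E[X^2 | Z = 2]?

93/2

P(Z = 2) = 8/11.
Summing X^2·P(X=x,Z=y) over the conditioning event gives 372/11.
E[X^2 | Z = 2] = (372/11) / (8/11) = 93/2.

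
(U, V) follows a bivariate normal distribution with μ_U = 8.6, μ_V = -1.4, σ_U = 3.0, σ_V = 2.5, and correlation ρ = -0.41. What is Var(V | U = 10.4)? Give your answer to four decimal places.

5.1994

The conditional variance in a bivariate normal is σ_V²(1 − ρ²), independent of x.
Var(V | U=10.4) = (2.5)²·(1 − (-0.41)²) = 6.25·0.8319 = 5.1994.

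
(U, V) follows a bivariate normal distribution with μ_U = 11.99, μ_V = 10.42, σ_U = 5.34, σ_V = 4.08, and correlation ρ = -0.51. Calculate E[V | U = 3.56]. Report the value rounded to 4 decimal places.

13.7049

For a bivariate normal, E[V | U=x] = μ_V + ρ·(σ_V/σ_U)·(x − μ_U).
E[V | U=3.56] = 10.42 + (-0.51)·(4.08/5.34)·(3.56 − (11.99)) = 10.42 + (-0.389663)·(-8.43) = 13.7049.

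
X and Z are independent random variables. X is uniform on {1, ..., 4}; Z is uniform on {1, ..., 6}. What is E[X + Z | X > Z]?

P(X > Z) = 1/4.
Summing (X+Z)·P(x,y) over outcomes with X > Z gives 5/4.
E[X + Z | X > Z] = (5/4) / (1/4) = 5.

5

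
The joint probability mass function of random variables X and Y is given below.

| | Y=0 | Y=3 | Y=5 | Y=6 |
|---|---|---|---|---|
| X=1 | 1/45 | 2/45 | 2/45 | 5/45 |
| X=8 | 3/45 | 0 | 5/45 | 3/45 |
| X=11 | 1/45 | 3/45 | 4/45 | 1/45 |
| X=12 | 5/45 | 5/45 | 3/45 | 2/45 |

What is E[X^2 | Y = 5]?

619/7

P(Y = 5) = 14/45.
Σ X^2·P over the event = 1·(2/45) + 64·(5/45) + 121·(4/45) + 144·(3/45) = 1238/45.
E[X^2 | Y = 5] = (1238/45) / (14/45) = 619/7.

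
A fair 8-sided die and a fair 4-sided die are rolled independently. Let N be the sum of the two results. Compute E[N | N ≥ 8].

P(N ≥ 8) = 7/16.
Σ over the event: 8·1/8 + 9·1/8 + 10·3/32 + 11·1/16 + 12·1/32 = 33/8.
E[N | N ≥ 8] = (33/8) / (7/16) = 66/7.

66/7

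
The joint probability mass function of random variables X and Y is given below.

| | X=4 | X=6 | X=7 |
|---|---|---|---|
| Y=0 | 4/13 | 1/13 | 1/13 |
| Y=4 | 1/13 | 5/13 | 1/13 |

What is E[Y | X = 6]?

10/3

P(X = 6) = 6/13.
Summing Y·P(X=x,Y=y) over the conditioning event gives 20/13.
E[Y | X = 6] = (20/13) / (6/13) = 10/3.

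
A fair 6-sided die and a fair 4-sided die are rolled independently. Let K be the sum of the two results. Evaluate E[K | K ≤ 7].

46/9

P(K ≤ 7) = 3/4.
Σ over the event: 2·1/24 + 3·1/12 + 4·1/8 + 5·1/6 + 6·1/6 + 7·1/6 = 23/6.
E[K | K ≤ 7] = (23/6) / (3/4) = 46/9.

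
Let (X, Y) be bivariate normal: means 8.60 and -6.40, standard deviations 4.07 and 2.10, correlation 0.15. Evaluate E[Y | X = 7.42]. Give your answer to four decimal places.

-6.4913

E[Y | X=x] = μ_Y + ρ(σ_Y/σ_X)(x − μ_X) for jointly normal variables.
E[Y | X=7.42] = -6.40 + (0.15)·(2.10/4.07)·(7.42 − (8.60)) = -6.40 + (0.077396)·(-1.18) = -6.4913.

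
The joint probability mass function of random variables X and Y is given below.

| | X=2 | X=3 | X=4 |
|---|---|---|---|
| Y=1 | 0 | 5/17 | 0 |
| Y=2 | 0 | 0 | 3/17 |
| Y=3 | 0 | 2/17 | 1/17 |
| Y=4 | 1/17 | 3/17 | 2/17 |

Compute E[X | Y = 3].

P(Y = 3) = 3/17.
Σ X·P over the event = 3·(2/17) + 4·(1/17) = 10/17.
E[X | Y = 3] = (10/17) / (3/17) = 10/3.

10/3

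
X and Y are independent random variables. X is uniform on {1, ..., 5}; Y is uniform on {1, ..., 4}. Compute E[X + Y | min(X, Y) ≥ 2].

P(min(X, Y) ≥ 2) = 3/5.
Summing (X+Y)·P(x,y) over outcomes with min(X, Y) ≥ 2 gives 39/10.
E[X + Y | min(X, Y) ≥ 2] = (39/10) / (3/5) = 13/2.

13/2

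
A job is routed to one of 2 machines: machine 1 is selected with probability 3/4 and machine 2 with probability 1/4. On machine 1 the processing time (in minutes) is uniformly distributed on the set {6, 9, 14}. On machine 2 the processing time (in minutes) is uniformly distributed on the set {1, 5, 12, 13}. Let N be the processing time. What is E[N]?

E[N | machine 1] = (6+9+14)/3 = 29/3.
E[N | machine 2] = (1+5+12+13)/4 = 31/4.
By the law of total expectation,
E[N] = (3/4)·(29/3) + (1/4)·(31/4) = 147/16.

147/16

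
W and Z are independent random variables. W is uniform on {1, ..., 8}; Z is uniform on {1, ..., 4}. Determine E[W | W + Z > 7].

P(W + Z > 7) = 7/16.
Summing W·P(x,y) over outcomes with W + Z > 7 gives 23/8.
E[W | W + Z > 7] = (23/8) / (7/16) = 46/7.

46/7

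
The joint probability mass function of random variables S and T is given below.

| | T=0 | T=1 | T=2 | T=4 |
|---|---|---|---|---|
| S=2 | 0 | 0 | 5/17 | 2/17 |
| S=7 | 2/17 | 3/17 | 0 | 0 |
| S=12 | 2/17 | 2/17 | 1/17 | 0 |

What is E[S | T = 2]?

P(T = 2) = 6/17.
Summing S·P(S=x,T=y) over the conditioning event gives 22/17.
E[S | T = 2] = (22/17) / (6/17) = 11/3.

11/3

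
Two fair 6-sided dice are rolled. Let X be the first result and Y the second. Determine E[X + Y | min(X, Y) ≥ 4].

Outcomes with min(X, Y) ≥ 4: (4,4), (4,5), (4,6), (5,4), (5,5), (5,6), (6,4), (6,5), (6,6), each with probability 1/36.
E[X + Y | min(X, Y) ≥ 4] = (8 + 9 + 10 + 9 + 10 + 11 + 10 + 11 + 12) / 9 = 10.

10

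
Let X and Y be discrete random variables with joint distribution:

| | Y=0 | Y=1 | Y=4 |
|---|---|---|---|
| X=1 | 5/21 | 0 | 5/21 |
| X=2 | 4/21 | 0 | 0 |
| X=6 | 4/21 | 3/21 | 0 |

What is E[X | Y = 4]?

1

P(Y = 4) = 5/21.
Σ X·P over the event = 1·(5/21) = 5/21.
E[X | Y = 4] = (5/21) / (5/21) = 1.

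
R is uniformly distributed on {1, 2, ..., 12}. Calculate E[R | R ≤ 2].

Given R ≤ 2, R is equally likely to be any of {1, 2}.
E[R | R ≤ 2] = (1 + 2) / 2 = 3/2.

3/2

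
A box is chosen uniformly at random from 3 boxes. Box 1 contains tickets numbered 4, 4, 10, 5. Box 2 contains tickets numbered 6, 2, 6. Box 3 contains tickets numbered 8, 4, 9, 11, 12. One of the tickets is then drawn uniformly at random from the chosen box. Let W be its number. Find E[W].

1153/180

E[W | box 1] = (4+4+10+5)/4 = 23/4.
E[W | box 2] = (6+2+6)/3 = 14/3.
E[W | box 3] = (8+4+9+11+12)/5 = 44/5.
E[W] = (1/3)·(23/4) + (1/3)·(14/3) + (1/3)·(44/5) = 1153/180.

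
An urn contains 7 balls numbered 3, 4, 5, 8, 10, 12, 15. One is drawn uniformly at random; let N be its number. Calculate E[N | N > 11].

P(N > 11) = 2/7.
Σ over the event: 12·1/7 + 15·1/7 = 27/7.
E[N | N > 11] = (27/7) / (2/7) = 27/2.

27/2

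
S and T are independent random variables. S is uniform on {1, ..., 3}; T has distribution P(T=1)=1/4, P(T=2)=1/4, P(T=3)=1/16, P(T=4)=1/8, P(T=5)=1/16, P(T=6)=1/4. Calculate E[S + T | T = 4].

6

P(T = 4) = 1/8.
Summing (S+T)·P(x,y) over outcomes with T = 4 gives 3/4.
E[S + T | T = 4] = (3/4) / (1/8) = 6.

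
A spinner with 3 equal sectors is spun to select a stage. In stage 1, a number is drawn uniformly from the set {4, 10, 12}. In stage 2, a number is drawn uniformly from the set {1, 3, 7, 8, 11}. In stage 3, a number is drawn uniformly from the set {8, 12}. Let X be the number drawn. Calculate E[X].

E[X | stage 1] = (4+10+12)/3 = 26/3.
E[X | stage 2] = (1+3+7+8+11)/5 = 6.
E[X | stage 3] = (8+12)/2 = 10.
E[X] = (1/3)·(26/3) + (1/3)·(6) + (1/3)·(10) = 74/9.

74/9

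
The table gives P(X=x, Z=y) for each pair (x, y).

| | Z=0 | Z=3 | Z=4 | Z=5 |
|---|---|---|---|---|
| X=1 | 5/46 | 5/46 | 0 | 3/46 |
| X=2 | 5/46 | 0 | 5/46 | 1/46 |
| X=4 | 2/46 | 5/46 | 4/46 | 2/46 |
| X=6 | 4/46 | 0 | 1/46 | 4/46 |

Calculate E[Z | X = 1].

30/13

P(X = 1) = 13/46.
Σ Z·P over the event = 0·(5/46) + 3·(5/46) + 5·(3/46) = 15/23.
E[Z | X = 1] = (15/23) / (13/46) = 30/13.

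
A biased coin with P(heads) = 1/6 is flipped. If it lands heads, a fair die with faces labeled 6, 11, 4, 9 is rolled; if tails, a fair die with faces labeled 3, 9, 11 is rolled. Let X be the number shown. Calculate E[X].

E[X | heads] = (6+11+4+9)/4 = 15/2.
E[X | tails] = (3+9+11)/3 = 23/3.
By the law of total expectation,
E[X] = (1/6)·(15/2) + (5/6)·(23/3) = 275/36.

275/36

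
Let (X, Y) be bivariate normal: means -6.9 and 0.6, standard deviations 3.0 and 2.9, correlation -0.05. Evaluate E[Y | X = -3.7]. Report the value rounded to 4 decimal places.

E[Y | X=x] = μ_Y + ρ(σ_Y/σ_X)(x − μ_X) for jointly normal variables.
E[Y | X=-3.7] = 0.6 + (-0.05)·(2.9/3.0)·(-3.7 − (-6.9)) = 0.6 + (-0.048333)·(3.2) = 0.4453.

0.4453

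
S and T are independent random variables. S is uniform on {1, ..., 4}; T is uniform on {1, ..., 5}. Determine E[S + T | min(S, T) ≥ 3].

15/2

Outcomes with min(S, T) ≥ 3: (3,3), (3,4), (3,5), (4,3), (4,4), (4,5), each with probability 1/20.
E[S + T | min(S, T) ≥ 3] = (6 + 7 + 8 + 7 + 8 + 9) / 6 = 15/2.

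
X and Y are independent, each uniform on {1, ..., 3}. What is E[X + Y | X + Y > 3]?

14/3

Outcomes with X + Y > 3: (1,3), (2,2), (2,3), (3,1), (3,2), (3,3), each with probability 1/9.
E[X + Y | X + Y > 3] = (4 + 4 + 5 + 4 + 5 + 6) / 6 = 14/3.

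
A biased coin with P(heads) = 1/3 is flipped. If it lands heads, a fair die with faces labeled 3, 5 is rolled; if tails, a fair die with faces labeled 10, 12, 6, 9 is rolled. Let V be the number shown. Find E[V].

E[V | heads] = (3+5)/2 = 4.
E[V | tails] = (10+12+6+9)/4 = 37/4.
By the law of total expectation,
E[V] = (1/3)·(4) + (2/3)·(37/4) = 15/2.

15/2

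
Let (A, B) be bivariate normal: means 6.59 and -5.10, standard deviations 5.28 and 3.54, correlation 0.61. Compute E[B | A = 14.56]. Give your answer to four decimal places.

The regression of B on A has slope ρ·σ_B/σ_A and passes through (μ_A, μ_B).
E[B | A=14.56] = -5.10 + (0.61)·(3.54/5.28)·(14.56 − (6.59)) = -5.10 + (0.408977)·(7.97) = -1.8405.

-1.8405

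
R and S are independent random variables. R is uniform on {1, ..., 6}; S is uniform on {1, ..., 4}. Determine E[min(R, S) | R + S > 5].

P(R + S > 5) = 7/12.
Summing min(R,S)·P(x,y) over outcomes with R + S > 5 gives 37/24.
E[min(R, S) | R + S > 5] = (37/24) / (7/12) = 37/14.

37/14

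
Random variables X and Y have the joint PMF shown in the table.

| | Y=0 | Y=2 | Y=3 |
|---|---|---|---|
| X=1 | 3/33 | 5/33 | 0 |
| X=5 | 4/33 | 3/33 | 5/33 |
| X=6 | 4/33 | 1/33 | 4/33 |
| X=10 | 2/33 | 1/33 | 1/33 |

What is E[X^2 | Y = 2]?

P(Y = 2) = 10/33.
Σ X^2·P over the event = 1·(5/33) + 25·(3/33) + 36·(1/33) + 100·(1/33) = 72/11.
E[X^2 | Y = 2] = (72/11) / (10/33) = 108/5.

108/5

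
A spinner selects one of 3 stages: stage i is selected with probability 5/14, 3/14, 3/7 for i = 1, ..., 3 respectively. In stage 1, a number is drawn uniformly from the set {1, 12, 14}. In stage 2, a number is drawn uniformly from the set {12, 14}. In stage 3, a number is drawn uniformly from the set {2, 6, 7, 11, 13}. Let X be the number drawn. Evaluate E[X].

327/35

E[X | stage 1] = (1+12+14)/3 = 9.
E[X | stage 2] = (12+14)/2 = 13.
E[X | stage 3] = (2+6+7+11+13)/5 = 39/5.
By the law of total expectation,
E[X] = (5/14)·(9) + (3/14)·(13) + (3/7)·(39/5) = 327/35.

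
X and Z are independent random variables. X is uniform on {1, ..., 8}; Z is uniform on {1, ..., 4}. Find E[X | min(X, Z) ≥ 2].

P(min(X, Z) ≥ 2) = 21/32.
Summing X·P(x,y) over outcomes with min(X, Z) ≥ 2 gives 105/32.
E[X | min(X, Z) ≥ 2] = (105/32) / (21/32) = 5.

5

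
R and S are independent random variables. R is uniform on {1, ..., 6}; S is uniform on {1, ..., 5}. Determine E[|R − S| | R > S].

7/3

P(R > S) = 1/2.
Summing |R−S|·P(x,y) over outcomes with R > S gives 7/6.
E[|R − S| | R > S] = (7/6) / (1/2) = 7/3.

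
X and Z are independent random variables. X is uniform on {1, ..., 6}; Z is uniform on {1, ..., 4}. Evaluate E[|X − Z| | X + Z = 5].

2

Outcomes with X + Z = 5: (1,4), (2,3), (3,2), (4,1), each with probability 1/24.
E[|X − Z| | X + Z = 5] = (3 + 1 + 1 + 3) / 4 = 2.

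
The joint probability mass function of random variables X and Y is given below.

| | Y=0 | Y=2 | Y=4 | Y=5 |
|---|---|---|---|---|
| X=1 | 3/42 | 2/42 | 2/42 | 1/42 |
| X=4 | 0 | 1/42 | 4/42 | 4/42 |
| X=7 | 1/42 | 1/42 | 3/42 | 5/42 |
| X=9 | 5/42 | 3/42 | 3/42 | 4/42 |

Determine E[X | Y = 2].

P(Y = 2) = 1/6.
Σ X·P over the event = 1·(2/42) + 4·(1/42) + 7·(1/42) + 9·(3/42) = 20/21.
E[X | Y = 2] = (20/21) / (1/6) = 40/7.

40/7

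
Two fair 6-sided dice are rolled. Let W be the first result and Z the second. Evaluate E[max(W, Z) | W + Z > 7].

83/15

P(W + Z > 7) = 5/12.
Summing max(W,Z)·P(x,y) over outcomes with W + Z > 7 gives 83/36.
E[max(W, Z) | W + Z > 7] = (83/36) / (5/12) = 83/15.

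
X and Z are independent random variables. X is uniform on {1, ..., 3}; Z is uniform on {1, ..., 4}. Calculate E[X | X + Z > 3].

Outcomes with X + Z > 3: (1,3), (1,4), (2,2), (2,3), (2,4), (3,1), (3,2), (3,3), (3,4), each with probability 1/12.
E[X | X + Z > 3] = (1 + 1 + 2 + 2 + 2 + 3 + 3 + 3 + 3) / 9 = 20/9.

20/9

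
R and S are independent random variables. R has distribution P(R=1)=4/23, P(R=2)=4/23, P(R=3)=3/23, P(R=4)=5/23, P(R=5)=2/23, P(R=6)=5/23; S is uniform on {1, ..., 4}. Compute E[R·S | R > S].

555/53

P(R > S) = 53/92.
Summing RS·P(x,y) over outcomes with R > S gives 555/92.
E[R·S | R > S] = (555/92) / (53/92) = 555/53.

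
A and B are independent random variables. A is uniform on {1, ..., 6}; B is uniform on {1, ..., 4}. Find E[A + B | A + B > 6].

Outcomes with A + B > 6: (3,4), (4,3), (4,4), (5,2), (5,3), (5,4), (6,1), (6,2), (6,3), (6,4), each with probability 1/24.
E[A + B | A + B > 6] = (7 + 7 + 8 + 7 + 8 + 9 + 7 + 8 + 9 + 10) / 10 = 8.

8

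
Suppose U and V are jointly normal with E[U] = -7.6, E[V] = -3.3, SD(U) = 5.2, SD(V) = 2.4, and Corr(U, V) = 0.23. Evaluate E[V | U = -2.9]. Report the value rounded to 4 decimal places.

-2.8011

E[V | U=x] = μ_V + ρ(σ_V/σ_U)(x − μ_U) for jointly normal variables.
E[V | U=-2.9] = -3.3 + (0.23)·(2.4/5.2)·(-2.9 − (-7.6)) = -3.3 + (0.10615)·(4.7) = -2.8011.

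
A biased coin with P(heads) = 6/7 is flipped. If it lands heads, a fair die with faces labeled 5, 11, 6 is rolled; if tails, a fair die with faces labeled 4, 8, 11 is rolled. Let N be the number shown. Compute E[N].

155/21

E[N | heads] = (5+11+6)/3 = 22/3.
E[N | tails] = (4+8+11)/3 = 23/3.
E[N] = (6/7)·(22/3) + (1/7)·(23/3) = 155/21.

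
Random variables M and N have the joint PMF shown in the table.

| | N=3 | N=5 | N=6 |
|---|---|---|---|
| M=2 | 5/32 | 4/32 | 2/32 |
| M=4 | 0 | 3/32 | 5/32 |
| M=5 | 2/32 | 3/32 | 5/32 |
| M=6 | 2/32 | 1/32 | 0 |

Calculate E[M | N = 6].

49/12

P(N = 6) = 3/8.
Σ M·P over the event = 2·(2/32) + 4·(5/32) + 5·(5/32) = 49/32.
E[M | N = 6] = (49/32) / (3/8) = 49/12.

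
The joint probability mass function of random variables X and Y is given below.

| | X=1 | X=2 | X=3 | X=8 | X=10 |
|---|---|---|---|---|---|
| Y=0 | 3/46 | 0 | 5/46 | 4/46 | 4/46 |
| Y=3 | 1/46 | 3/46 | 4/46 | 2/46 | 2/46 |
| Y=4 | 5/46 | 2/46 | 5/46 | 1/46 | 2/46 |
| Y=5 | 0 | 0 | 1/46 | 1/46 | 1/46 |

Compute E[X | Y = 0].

P(Y = 0) = 8/23.
Summing X·P(X=x,Y=y) over the conditioning event gives 45/23.
E[X | Y = 0] = (45/23) / (8/23) = 45/8.

45/8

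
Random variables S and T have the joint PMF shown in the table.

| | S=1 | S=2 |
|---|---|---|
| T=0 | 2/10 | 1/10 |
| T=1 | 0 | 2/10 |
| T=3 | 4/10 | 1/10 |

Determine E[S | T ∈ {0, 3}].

5/4

P(T ∈ {0, 3}) = 4/5.
Summing S·P(S=x,T=y) over the conditioning event gives 1.
E[S | T ∈ {0, 3}] = (1) / (4/5) = 5/4.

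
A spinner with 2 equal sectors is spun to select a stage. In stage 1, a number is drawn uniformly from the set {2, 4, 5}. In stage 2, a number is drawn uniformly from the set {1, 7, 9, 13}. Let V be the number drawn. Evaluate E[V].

67/12

E[V | stage 1] = (2+4+5)/3 = 11/3.
E[V | stage 2] = (1+7+9+13)/4 = 15/2.
By the law of total expectation,
E[V] = (1/2)·(11/3) + (1/2)·(15/2) = 67/12.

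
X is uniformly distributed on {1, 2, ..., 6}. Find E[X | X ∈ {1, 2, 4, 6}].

P(X ∈ {1, 2, 4, 6}) = 2/3.
Σ over the event: 1·1/6 + 2·1/6 + 4·1/6 + 6·1/6 = 13/6.
E[X | X ∈ {1, 2, 4, 6}] = (13/6) / (2/3) = 13/4.

13/4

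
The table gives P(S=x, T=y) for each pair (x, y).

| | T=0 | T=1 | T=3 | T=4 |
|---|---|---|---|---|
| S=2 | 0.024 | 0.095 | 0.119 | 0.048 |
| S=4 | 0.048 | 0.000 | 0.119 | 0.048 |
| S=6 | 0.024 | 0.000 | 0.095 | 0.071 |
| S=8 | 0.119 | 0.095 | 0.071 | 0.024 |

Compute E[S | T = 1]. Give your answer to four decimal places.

P(T = 1) = 0.190.
Σ S·P over the event = 2·(0.095) + 8·(0.095) = 0.950.
E[S | T = 1] = (0.950) / (0.190) = 5.0000.

5.0000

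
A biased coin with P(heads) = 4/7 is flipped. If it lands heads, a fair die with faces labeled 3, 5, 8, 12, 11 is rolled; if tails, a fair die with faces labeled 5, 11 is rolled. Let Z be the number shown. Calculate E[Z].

E[Z | heads] = (3+5+8+12+11)/5 = 39/5.
E[Z | tails] = (5+11)/2 = 8.
By the law of total expectation,
E[Z] = (4/7)·(39/5) + (3/7)·(8) = 276/35.

276/35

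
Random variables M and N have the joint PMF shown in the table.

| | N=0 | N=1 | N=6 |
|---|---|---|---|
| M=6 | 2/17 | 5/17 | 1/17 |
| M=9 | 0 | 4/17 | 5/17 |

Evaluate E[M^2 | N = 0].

P(N = 0) = 2/17.
Σ M^2·P over the event = 36·(2/17) = 72/17.
E[M^2 | N = 0] = (72/17) / (2/17) = 36.

36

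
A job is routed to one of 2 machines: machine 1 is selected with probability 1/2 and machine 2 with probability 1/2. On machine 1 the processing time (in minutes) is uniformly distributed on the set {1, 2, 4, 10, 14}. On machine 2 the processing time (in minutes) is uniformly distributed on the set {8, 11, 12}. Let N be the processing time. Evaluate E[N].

E[N | machine 1] = (1+2+4+10+14)/5 = 31/5.
E[N | machine 2] = (8+11+12)/3 = 31/3.
By the law of total expectation,
E[N] = (1/2)·(31/5) + (1/2)·(31/3) = 124/15.

124/15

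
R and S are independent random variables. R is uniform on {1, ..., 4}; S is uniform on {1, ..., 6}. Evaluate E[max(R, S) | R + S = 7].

19/4

P(R + S = 7) = 1/6.
Summing max(R,S)·P(x,y) over outcomes with R + S = 7 gives 19/24.
E[max(R, S) | R + S = 7] = (19/24) / (1/6) = 19/4.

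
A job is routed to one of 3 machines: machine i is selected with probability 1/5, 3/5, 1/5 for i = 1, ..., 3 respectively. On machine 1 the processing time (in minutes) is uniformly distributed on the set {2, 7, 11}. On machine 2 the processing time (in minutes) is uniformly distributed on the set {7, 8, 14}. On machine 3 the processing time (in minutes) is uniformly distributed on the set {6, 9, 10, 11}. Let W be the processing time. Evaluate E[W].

134/15

E[W | machine 1] = (2+7+11)/3 = 20/3.
E[W | machine 2] = (7+8+14)/3 = 29/3.
E[W | machine 3] = (6+9+10+11)/4 = 9.
E[W] = (1/5)·(20/3) + (3/5)·(29/3) + (1/5)·(9) = 134/15.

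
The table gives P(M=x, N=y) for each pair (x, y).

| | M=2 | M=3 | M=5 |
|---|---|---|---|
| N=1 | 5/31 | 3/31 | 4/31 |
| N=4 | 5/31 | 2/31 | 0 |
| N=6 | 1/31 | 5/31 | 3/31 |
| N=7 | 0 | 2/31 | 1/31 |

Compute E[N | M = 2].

P(M = 2) = 11/31.
Σ N·P over the event = 1·(5/31) + 4·(5/31) + 6·(1/31) = 1.
E[N | M = 2] = (1) / (11/31) = 31/11.

31/11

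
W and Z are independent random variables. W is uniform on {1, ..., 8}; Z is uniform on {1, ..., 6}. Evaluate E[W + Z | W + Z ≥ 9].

P(W + Z ≥ 9) = 7/16.
Summing (W+Z)·P(x,y) over outcomes with W + Z ≥ 9 gives 14/3.
E[W + Z | W + Z ≥ 9] = (14/3) / (7/16) = 32/3.

32/3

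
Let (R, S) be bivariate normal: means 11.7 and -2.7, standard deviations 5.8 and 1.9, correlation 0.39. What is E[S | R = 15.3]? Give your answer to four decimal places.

-2.2401

The regression of S on R has slope ρ·σ_S/σ_R and passes through (μ_R, μ_S).
E[S | R=15.3] = -2.7 + (0.39)·(1.9/5.8)·(15.3 − (11.7)) = -2.7 + (0.12776)·(3.6) = -2.2401.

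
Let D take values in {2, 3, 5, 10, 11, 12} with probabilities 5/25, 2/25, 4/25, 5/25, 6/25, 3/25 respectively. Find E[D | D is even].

P(D is even) = 13/25.
Σ over the event: 2·1/5 + 10·1/5 + 12·3/25 = 96/25.
E[D | D is even] = (96/25) / (13/25) = 96/13.

96/13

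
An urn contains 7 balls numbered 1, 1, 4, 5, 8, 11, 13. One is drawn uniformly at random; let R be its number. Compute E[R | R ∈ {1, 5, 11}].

9/2

P(R ∈ {1, 5, 11}) = 4/7.
Σ over the event: 1·2/7 + 5·1/7 + 11·1/7 = 18/7.
E[R | R ∈ {1, 5, 11}] = (18/7) / (4/7) = 9/2.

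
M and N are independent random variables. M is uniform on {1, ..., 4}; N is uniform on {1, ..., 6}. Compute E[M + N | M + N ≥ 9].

Outcomes with M + N ≥ 9: (3,6), (4,5), (4,6), each with probability 1/24.
E[M + N | M + N ≥ 9] = (9 + 9 + 10) / 3 = 28/3.

28/3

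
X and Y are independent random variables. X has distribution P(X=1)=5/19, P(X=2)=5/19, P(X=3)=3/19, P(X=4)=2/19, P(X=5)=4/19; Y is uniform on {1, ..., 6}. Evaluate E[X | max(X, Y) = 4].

8/3

P(max(X, Y) = 4) = 7/38.
Summing X·P(x,y) over outcomes with max(X, Y) = 4 gives 28/57.
E[X | max(X, Y) = 4] = (28/57) / (7/38) = 8/3.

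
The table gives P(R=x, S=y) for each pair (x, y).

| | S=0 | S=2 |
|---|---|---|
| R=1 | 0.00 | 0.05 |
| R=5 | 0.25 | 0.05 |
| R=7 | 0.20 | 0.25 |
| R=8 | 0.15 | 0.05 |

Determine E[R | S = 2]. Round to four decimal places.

P(S = 2) = 0.40.
Σ R·P over the event = 1·(0.05) + 5·(0.05) + 7·(0.25) + 8·(0.05) = 2.45.
E[R | S = 2] = (2.45) / (0.40) = 6.1250.

6.1250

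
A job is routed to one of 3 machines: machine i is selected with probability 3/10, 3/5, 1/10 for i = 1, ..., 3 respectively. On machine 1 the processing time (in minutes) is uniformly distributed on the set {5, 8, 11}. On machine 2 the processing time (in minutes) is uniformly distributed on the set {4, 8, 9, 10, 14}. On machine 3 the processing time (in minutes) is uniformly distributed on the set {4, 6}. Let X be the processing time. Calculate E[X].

E[X | machine 1] = (5+8+11)/3 = 8.
E[X | machine 2] = (4+8+9+10+14)/5 = 9.
E[X | machine 3] = (4+6)/2 = 5.
E[X] = (3/10)·(8) + (3/5)·(9) + (1/10)·(5) = 83/10.

83/10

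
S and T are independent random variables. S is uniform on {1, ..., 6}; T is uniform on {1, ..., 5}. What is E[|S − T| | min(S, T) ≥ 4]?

P(min(S, T) ≥ 4) = 1/5.
Summing |S−T|·P(x,y) over outcomes with min(S, T) ≥ 4 gives 1/6.
E[|S − T| | min(S, T) ≥ 4] = (1/6) / (1/5) = 5/6.

5/6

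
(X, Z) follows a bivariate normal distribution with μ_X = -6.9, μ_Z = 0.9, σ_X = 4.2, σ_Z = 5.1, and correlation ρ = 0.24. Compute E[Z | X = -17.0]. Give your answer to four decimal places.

-2.0434

For a bivariate normal, E[Z | X=x] = μ_Z + ρ·(σ_Z/σ_X)·(x − μ_X).
E[Z | X=-17.0] = 0.9 + (0.24)·(5.1/4.2)·(-17.0 − (-6.9)) = 0.9 + (0.29143)·(-10.1) = -2.0434.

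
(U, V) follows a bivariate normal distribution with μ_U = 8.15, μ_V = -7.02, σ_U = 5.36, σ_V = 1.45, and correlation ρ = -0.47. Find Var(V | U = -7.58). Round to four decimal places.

The conditional variance in a bivariate normal is σ_V²(1 − ρ²), independent of x.
Var(V | U=-7.58) = (1.45)²·(1 − (-0.47)²) = 2.1025·0.7791 = 1.6381.

1.6381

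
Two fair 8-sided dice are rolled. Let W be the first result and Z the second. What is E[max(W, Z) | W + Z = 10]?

47/7

Outcomes with W + Z = 10: (2,8), (3,7), (4,6), (5,5), (6,4), (7,3), (8,2), each with probability 1/64.
E[max(W, Z) | W + Z = 10] = (8 + 7 + 6 + 5 + 6 + 7 + 8) / 7 = 47/7.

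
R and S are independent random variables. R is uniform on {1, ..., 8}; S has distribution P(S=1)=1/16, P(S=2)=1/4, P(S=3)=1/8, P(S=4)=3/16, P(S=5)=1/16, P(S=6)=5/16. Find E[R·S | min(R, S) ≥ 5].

455/12

P(min(R, S) ≥ 5) = 3/16.
Summing RS·P(x,y) over outcomes with min(R, S) ≥ 5 gives 455/64.
E[R·S | min(R, S) ≥ 5] = (455/64) / (3/16) = 455/12.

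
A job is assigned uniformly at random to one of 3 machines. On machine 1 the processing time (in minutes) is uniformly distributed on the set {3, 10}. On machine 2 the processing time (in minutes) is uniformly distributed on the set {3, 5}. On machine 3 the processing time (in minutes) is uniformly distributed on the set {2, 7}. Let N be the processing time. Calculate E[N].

E[N | machine 1] = (3+10)/2 = 13/2.
E[N | machine 2] = (3+5)/2 = 4.
E[N | machine 3] = (2+7)/2 = 9/2.
E[N] = (1/3)·(13/2) + (1/3)·(4) + (1/3)·(9/2) = 5.

5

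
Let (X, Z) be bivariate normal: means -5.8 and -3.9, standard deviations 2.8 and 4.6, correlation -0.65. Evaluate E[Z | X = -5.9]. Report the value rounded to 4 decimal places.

-3.7932

For a bivariate normal, E[Z | X=x] = μ_Z + ρ·(σ_Z/σ_X)·(x − μ_X).
E[Z | X=-5.9] = -3.9 + (-0.65)·(4.6/2.8)·(-5.9 − (-5.8)) = -3.9 + (-1.0679)·(-0.1) = -3.7932.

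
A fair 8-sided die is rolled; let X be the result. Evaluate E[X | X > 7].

Given X > 7, X is equally likely to be any of {8}.
E[X | X > 7] = (8) / 1 = 8.

8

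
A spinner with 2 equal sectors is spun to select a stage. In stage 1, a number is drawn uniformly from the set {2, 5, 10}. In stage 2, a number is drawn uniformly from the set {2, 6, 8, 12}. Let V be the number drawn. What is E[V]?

19/3

E[V | stage 1] = (2+5+10)/3 = 17/3.
E[V | stage 2] = (2+6+8+12)/4 = 7.
E[V] = (1/2)·(17/3) + (1/2)·(7) = 19/3.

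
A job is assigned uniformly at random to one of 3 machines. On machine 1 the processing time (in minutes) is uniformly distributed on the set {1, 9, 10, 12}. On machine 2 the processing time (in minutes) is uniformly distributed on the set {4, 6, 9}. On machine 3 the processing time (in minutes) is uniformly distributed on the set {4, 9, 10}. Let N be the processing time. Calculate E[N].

E[N | machine 1] = (1+9+10+12)/4 = 8.
E[N | machine 2] = (4+6+9)/3 = 19/3.
E[N | machine 3] = (4+9+10)/3 = 23/3.
E[N] = (1/3)·(8) + (1/3)·(19/3) + (1/3)·(23/3) = 22/3.

22/3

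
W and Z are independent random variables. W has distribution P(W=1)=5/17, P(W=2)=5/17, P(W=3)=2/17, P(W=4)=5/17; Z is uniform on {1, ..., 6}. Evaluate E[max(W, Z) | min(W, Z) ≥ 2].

257/60

P(min(W, Z) ≥ 2) = 10/17.
Summing max(W,Z)·P(x,y) over outcomes with min(W, Z) ≥ 2 gives 257/102.
E[max(W, Z) | min(W, Z) ≥ 2] = (257/102) / (10/17) = 257/60.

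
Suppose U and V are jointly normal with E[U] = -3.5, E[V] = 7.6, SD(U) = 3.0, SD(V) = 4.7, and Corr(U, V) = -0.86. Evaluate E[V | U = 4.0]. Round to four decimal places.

The regression of V on U has slope ρ·σ_V/σ_U and passes through (μ_U, μ_V).
E[V | U=4.0] = 7.6 + (-0.86)·(4.7/3.0)·(4.0 − (-3.5)) = 7.6 + (-1.34733)·(7.5) = -2.5050.

-2.5050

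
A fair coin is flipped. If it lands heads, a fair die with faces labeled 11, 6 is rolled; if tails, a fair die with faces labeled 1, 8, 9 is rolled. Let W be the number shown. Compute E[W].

E[W | heads] = (11+6)/2 = 17/2.
E[W | tails] = (1+8+9)/3 = 6.
By the law of total expectation,
E[W] = (1/2)·(17/2) + (1/2)·(6) = 29/4.

29/4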